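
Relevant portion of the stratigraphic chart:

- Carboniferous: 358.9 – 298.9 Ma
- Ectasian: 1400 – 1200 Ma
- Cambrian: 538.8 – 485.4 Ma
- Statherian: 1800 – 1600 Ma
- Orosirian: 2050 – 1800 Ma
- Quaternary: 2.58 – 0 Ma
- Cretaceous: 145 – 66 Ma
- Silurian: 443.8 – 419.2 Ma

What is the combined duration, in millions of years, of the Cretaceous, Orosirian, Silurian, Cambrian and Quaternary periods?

409.58 million years

Each duration: Cretaceous = 79; Orosirian = 250; Silurian = 24.6; Cambrian = 53.4; Quaternary = 2.58.
Sum: 79 + 250 + 24.6 + 53.4 + 2.58 = 409.58 Myr.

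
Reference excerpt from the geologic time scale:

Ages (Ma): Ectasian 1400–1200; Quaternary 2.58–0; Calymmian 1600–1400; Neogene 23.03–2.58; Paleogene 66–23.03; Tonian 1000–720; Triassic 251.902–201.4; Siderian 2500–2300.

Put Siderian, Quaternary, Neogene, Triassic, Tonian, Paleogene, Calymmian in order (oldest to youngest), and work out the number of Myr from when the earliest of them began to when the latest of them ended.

Start ages (Ma): Siderian 2500, Calymmian 1600, Tonian 1000, Triassic 251.902, Paleogene 66, Neogene 23.03, Quaternary 2.58.
Ordered oldest to youngest: Siderian, Calymmian, Tonian, Triassic, Paleogene, Neogene, Quaternary.
Span = 2500 − 0 = 2500 Myr.

Siderian → Calymmian → Tonian → Triassic → Paleogene → Neogene → Quaternary; total span 2500 Myr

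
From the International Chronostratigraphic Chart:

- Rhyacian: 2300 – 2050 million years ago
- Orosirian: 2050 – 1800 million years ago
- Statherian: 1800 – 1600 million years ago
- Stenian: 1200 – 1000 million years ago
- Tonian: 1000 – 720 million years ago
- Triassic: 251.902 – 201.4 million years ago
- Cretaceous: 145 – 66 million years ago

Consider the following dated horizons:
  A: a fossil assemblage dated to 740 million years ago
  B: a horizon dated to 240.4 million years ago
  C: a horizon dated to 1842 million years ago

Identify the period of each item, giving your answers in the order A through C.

A: 740 Ma lies in 1000–720 Ma, so Tonian.
B: 240.4 Ma lies in 251.902–201.4 Ma, so Triassic.
C: 1842 Ma lies in 2050–1800 Ma, so Orosirian.

A — Tonian; B — Triassic; C — Orosirian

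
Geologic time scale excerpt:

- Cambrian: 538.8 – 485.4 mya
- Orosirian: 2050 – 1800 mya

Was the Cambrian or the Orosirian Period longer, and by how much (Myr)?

Cambrian: 538.8 − 485.4 = 53.4 Myr.
Orosirian: 2050 − 1800 = 250 Myr.
Difference: 250 − 53.4 = 196.6 Myr, so the Orosirian was longer.

Orosirian, by 196.6 million years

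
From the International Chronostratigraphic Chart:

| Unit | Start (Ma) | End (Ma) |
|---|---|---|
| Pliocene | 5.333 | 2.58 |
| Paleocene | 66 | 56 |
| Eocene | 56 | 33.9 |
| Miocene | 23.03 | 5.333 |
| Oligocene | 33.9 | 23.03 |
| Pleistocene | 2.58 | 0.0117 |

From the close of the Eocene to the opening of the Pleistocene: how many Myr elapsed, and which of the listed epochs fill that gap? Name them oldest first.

End of Eocene = 33.9 Ma; start of Pleistocene = 2.58 Ma.
Gap = 33.9 − 2.58 = 31.32 Myr.
Epochs wholly inside 33.9–2.58 Ma: Oligocene (33.9–23.03), Miocene (23.03–5.333), Pliocene (5.333–2.58).

31.32 million years; Oligocene, Miocene, Pliocene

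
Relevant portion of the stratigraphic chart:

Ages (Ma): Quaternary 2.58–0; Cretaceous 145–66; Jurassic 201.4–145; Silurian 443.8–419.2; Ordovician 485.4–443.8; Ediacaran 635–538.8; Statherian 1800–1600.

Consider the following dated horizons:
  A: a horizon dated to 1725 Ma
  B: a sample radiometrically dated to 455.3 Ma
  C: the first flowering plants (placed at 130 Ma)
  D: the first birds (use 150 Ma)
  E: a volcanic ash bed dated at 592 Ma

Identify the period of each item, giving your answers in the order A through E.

A: 1725 Ma lies in 1800–1600 Ma, so Statherian.
B: 455.3 Ma lies in 485.4–443.8 Ma, so Ordovician.
C: 130 Ma lies in 145–66 Ma, so Cretaceous.
D: 150 Ma lies in 201.4–145 Ma, so Jurassic.
E: 592 Ma lies in 635–538.8 Ma, so Ediacaran.

A — Statherian; B — Ordovician; C — Cretaceous; D — Jurassic; E — Ediacaran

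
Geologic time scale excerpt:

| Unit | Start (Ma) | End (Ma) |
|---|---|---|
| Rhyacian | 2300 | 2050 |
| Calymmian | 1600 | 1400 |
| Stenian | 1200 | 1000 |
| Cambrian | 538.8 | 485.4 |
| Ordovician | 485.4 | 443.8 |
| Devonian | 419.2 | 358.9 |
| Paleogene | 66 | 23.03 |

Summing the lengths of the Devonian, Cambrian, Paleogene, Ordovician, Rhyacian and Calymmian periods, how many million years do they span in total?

648.27 million years

Duration is start − end for each: (419.2 − 358.9) + (538.8 − 485.4) + (66 − 23.03) + (485.4 − 443.8) + (2300 − 2050) + (1600 − 1400).
That is 60.3 + 53.4 + 42.97 + 41.6 + 250 + 200, which totals 648.27 million years.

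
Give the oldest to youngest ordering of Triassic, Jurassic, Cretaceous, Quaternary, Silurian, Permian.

Group by era (each group listed oldest first) — Paleozoic: Silurian, Permian; Mesozoic: Triassic, Jurassic, Cretaceous; Cenozoic: Quaternary. The eras run Paleozoic → Mesozoic → Cenozoic. Concatenating the groups in that era order gives oldest to youngest directly.

Silurian, Permian, Triassic, Jurassic, Cretaceous, Quaternary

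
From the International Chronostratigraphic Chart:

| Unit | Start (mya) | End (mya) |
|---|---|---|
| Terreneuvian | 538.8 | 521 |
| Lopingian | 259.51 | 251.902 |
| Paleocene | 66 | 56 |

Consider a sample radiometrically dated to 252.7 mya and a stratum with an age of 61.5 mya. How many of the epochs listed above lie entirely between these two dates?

The older date is 252.7 Ma and the younger is 61.5 Ma.
No epoch both begins after 252.7 Ma and ends before 61.5 Ma, so the count is 0.

0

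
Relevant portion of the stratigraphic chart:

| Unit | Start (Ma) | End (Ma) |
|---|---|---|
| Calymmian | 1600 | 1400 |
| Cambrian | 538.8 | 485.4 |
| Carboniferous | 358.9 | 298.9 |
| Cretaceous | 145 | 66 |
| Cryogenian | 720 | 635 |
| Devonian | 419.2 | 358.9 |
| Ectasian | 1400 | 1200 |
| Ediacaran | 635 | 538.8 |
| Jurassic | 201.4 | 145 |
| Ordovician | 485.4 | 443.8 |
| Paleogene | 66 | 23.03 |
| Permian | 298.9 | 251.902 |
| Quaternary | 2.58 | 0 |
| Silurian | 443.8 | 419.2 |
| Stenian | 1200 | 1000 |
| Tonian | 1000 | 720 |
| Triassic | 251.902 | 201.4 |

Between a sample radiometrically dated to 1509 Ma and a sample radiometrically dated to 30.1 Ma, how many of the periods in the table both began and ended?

The older date is 1509 Ma and the younger is 30.1 Ma.
Periods with start < 1509 and end > 30.1 Ma: Ectasian (1400–1200), Stenian (1200–1000), Tonian (1000–720), Cryogenian (720–635), Ediacaran (635–538.8), Cambrian (538.8–485.4), Ordovician (485.4–443.8), Silurian (443.8–419.2), Devonian (419.2–358.9), Carboniferous (358.9–298.9), Permian (298.9–251.902), Triassic (251.902–201.4), Jurassic (201.4–145), Cretaceous (145–66).
That is 14 complete periods.

14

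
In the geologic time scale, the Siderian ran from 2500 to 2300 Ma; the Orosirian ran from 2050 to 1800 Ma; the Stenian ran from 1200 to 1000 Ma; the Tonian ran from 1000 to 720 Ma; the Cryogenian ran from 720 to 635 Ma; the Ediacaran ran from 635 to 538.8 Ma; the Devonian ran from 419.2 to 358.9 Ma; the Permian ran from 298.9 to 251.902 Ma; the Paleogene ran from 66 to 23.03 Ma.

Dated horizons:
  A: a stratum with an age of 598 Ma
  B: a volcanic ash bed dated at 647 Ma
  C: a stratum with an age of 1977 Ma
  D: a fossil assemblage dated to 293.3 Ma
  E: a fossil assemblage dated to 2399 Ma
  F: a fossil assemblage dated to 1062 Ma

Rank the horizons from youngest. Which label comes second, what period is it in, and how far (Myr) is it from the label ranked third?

A, in the Ediacaran; 49 million years to B

Smaller Ma means younger, so youngest first: D 293.3 < A 598 < B 647 < F 1062 < C 1977 < E 2399.
Counting 2 along gives A (598 Ma); the excerpt puts that inside the Ediacaran, 635–538.8 Ma.
Next in line is B (647 Ma), and 647 − 598 = 49 Myr.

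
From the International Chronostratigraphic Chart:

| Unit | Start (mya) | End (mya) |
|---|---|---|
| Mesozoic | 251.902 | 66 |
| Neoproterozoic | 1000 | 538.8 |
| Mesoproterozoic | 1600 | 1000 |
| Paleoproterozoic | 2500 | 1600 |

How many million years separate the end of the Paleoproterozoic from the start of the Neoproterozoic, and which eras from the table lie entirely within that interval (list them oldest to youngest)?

The Paleoproterozoic closes at 1600 Ma and the Neoproterozoic opens at 1000 Ma, so the interval is 1600 − 1000 = 600 Myr.
An era fits inside if it starts at or after 1600 Ma and ends at or before 1000 Ma; oldest first that gives Mesoproterozoic.

600 million years; Mesoproterozoic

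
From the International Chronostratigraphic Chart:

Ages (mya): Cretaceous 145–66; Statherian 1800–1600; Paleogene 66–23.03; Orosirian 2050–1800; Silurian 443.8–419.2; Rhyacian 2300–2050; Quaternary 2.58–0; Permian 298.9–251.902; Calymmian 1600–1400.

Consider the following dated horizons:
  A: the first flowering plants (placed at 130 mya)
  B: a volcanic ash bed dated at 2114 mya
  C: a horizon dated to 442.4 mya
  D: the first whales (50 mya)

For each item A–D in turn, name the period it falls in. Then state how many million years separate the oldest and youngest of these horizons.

A — Cretaceous; B — Rhyacian; C — Silurian; D — Paleogene; span 2064 million years

A: 130 Ma lies in 145–66 Ma, so Cretaceous.
B: 2114 Ma lies in 2300–2050 Ma, so Rhyacian.
C: 442.4 Ma lies in 443.8–419.2 Ma, so Silurian.
D: 50 Ma lies in 66–23.03 Ma, so Paleogene.
Oldest = 2114 Ma, youngest = 50 Ma → span 2064 Myr.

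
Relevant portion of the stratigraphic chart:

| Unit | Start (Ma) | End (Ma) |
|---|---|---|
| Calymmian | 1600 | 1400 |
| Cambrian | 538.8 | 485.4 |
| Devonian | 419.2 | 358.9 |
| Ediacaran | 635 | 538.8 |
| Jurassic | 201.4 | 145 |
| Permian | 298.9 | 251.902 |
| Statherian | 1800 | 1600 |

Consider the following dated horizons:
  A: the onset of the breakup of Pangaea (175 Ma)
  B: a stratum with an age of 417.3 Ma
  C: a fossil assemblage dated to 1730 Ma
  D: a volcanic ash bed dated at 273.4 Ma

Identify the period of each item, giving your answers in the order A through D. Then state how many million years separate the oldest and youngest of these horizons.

Match each age against the start–end ranges in the excerpt: A = 175 Ma → Jurassic (201.4–145); B = 417.3 Ma → Devonian (419.2–358.9); C = 1730 Ma → Statherian (1800–1600); D = 273.4 Ma → Permian (298.9–251.902).
The largest age is 1730 Ma and the smallest is 175 Ma; their difference is 1555 Myr.

A — Jurassic; B — Devonian; C — Statherian; D — Permian; span 1555 million years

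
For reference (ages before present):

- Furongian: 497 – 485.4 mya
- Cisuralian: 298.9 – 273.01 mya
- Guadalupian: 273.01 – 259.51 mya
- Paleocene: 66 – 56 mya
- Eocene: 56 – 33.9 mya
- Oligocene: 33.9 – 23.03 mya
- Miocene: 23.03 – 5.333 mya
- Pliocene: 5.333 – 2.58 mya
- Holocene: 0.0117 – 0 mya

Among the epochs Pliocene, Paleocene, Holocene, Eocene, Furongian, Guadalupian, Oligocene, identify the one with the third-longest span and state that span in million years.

Start − end for each: Pliocene 5.333 − 2.58 = 2.753; Paleocene 66 − 56 = 10; Holocene 0.0117 − 0 = 0.0117; Eocene 56 − 33.9 = 22.1; Furongian 497 − 485.4 = 11.6; Guadalupian 273.01 − 259.51 = 13.5; Oligocene 33.9 − 23.03 = 10.87.
Ranking these from longest: Eocene > Guadalupian > Furongian > Oligocene > Paleocene > Pliocene > Holocene.
Position 3 in that ranking is Furongian, which lasted 11.6 Myr.

Furongian, 11.6 million years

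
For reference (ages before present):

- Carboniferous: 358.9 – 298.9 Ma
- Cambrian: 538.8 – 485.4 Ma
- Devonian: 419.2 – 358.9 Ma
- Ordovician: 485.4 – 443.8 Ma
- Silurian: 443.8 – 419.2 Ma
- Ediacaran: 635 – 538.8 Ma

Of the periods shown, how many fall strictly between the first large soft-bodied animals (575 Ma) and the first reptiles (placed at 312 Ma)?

575 Ma sits inside the Ediacaran (635–538.8) and 312 Ma inside the Carboniferous (358.9–298.9); neither of those is wholly between the two dates.
The listed periods lying completely between them are Cambrian, Ordovician, Silurian, Devonian — 4 in all.

4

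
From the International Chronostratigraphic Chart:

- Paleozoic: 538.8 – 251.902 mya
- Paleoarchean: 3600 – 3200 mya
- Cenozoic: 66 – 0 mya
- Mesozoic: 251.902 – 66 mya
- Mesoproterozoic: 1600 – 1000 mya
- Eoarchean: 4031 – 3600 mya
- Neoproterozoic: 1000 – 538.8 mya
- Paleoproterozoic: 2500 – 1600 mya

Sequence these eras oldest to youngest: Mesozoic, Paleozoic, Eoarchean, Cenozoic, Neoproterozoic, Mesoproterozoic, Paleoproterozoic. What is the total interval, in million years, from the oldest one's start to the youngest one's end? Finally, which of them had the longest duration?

Eoarchean, Paleoproterozoic, Mesoproterozoic, Neoproterozoic, Paleozoic, Mesozoic, Cenozoic; total span 4031 Myr; longest is Paleoproterozoic

From the excerpt: Mesozoic 251.902–66; Paleozoic 538.8–251.902; Eoarchean 4031–3600; Cenozoic 66–0; Neoproterozoic 1000–538.8; Mesoproterozoic 1600–1000; Paleoproterozoic 2500–1600 (Ma).
Larger Ma is earlier, so the oldest is Eoarchean and the youngest is Cenozoic; oldest to youngest: Eoarchean, Paleoproterozoic, Mesoproterozoic, Neoproterozoic, Paleozoic, Mesozoic, Cenozoic.
Oldest start 4031 minus youngest end 0 gives 4031 Myr overall.
Individual lengths (start − end): Cenozoic 66; Mesozoic 185.902; Paleozoic 286.898; Eoarchean 431; Paleoproterozoic 900; Neoproterozoic 461.2; Mesoproterozoic 600. The largest is Paleoproterozoic at 900 Myr.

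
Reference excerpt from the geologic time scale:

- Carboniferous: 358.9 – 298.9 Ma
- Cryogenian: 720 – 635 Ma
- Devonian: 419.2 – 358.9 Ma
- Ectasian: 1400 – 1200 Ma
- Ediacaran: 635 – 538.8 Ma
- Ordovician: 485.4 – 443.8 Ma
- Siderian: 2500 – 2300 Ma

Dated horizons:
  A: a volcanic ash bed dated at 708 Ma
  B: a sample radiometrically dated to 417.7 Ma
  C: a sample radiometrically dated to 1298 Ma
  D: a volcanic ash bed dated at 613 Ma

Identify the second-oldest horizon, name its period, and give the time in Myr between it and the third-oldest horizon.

Larger Ma means older, so oldest first: C 1298 > A 708 > D 613 > B 417.7.
Counting 2 along gives A (708 Ma); the excerpt puts that inside the Cryogenian, 720–635 Ma.
Next in line is D (613 Ma), and 708 − 613 = 95 Myr.

A, in the Cryogenian; 95 million years to D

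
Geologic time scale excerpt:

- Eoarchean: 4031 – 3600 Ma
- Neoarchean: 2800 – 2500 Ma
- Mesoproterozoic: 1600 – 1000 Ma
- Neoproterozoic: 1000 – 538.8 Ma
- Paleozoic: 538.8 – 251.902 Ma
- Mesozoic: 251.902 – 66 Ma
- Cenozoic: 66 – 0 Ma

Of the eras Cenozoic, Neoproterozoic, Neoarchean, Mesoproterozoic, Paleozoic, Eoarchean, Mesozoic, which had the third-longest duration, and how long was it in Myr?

Durations: Cenozoic 66; Neoproterozoic 461.2; Neoarchean 300; Mesoproterozoic 600; Paleozoic 286.898; Eoarchean 431; Mesozoic 185.902 Myr.
Sorted longest-first: Mesoproterozoic (600), Neoproterozoic (461.2), Eoarchean (431), Neoarchean (300), Paleozoic (286.898), Mesozoic (185.902), Cenozoic (66).
The third longest is Eoarchean at 431 Myr.

Eoarchean, 431 million years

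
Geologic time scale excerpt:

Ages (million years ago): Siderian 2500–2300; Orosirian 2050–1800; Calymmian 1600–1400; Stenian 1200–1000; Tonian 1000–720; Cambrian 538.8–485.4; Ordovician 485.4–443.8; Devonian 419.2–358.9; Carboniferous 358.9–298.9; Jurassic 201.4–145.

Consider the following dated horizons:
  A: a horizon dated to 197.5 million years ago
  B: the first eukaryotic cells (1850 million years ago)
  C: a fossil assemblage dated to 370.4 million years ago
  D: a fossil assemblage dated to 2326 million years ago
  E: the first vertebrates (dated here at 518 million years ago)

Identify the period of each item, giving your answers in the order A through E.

A — Jurassic; B — Orosirian; C — Devonian; D — Siderian; E — Cambrian

Match each age against the start–end ranges in the excerpt: A = 197.5 Ma → Jurassic (201.4–145); B = 1850 Ma → Orosirian (2050–1800); C = 370.4 Ma → Devonian (419.2–358.9); D = 2326 Ma → Siderian (2500–2300); E = 518 Ma → Cambrian (538.8–485.4).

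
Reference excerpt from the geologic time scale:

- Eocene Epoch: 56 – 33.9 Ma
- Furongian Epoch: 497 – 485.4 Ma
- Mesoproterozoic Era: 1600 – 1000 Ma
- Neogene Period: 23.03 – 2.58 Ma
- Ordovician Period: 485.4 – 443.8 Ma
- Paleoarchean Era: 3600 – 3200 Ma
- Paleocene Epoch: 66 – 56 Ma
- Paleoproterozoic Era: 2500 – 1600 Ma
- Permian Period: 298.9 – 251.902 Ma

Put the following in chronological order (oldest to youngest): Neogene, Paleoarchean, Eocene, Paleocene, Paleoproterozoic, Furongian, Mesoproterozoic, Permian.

Paleoarchean, Paleoproterozoic, Mesoproterozoic, Furongian, Permian, Paleocene, Eocene, Neogene

Read off each span (Ma): Neogene 23.03–2.58; Paleoarchean 3600–3200; Eocene 56–33.9; Paleocene 66–56; Paleoproterozoic 2500–1600; Furongian 497–485.4; Mesoproterozoic 1600–1000; Permian 298.9–251.902.
Larger Ma is older, so oldest→youngest is Paleoarchean, Paleoproterozoic, Mesoproterozoic, Furongian, Permian, Paleocene, Eocene, Neogene.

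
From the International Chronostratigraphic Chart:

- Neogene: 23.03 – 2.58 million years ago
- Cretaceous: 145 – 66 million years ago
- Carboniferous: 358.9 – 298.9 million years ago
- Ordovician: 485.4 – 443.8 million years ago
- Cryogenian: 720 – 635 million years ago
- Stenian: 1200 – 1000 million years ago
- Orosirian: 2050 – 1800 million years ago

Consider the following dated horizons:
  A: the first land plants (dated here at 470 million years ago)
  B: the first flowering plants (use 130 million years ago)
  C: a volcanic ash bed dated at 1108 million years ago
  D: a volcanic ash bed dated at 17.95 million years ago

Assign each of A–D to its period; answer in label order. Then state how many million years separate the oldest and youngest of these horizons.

A — Ordovician; B — Cretaceous; C — Stenian; D — Neogene; span 1090.05 million years

A: 470 Ma lies in 485.4–443.8 Ma, so Ordovician.
B: 130 Ma lies in 145–66 Ma, so Cretaceous.
C: 1108 Ma lies in 1200–1000 Ma, so Stenian.
D: 17.95 Ma lies in 23.03–2.58 Ma, so Neogene.
Oldest = 1108 Ma, youngest = 17.95 Ma → span 1090.05 Myr.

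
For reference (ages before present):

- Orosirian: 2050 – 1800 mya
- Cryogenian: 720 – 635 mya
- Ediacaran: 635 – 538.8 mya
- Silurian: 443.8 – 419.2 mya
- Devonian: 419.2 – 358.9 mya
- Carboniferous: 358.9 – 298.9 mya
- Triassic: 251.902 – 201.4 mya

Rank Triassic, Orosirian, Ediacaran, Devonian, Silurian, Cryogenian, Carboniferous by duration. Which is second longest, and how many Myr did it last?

Start − end for each: Triassic 251.902 − 201.4 = 50.502; Orosirian 2050 − 1800 = 250; Ediacaran 635 − 538.8 = 96.2; Devonian 419.2 − 358.9 = 60.3; Silurian 443.8 − 419.2 = 24.6; Cryogenian 720 − 635 = 85; Carboniferous 358.9 − 298.9 = 60.
Ranking these from longest: Orosirian > Ediacaran > Cryogenian > Devonian > Carboniferous > Triassic > Silurian.
Position 2 in that ranking is Ediacaran, which lasted 96.2 Myr.

Ediacaran, 96.2 million years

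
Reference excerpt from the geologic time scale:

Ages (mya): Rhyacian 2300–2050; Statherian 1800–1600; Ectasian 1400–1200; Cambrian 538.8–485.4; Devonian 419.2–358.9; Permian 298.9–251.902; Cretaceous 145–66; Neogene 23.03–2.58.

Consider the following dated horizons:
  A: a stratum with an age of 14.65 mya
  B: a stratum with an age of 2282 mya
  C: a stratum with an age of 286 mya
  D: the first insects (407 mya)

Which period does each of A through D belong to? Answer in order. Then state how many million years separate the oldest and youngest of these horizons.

Match each age against the start–end ranges in the excerpt: A = 14.65 Ma → Neogene (23.03–2.58); B = 2282 Ma → Rhyacian (2300–2050); C = 286 Ma → Permian (298.9–251.902); D = 407 Ma → Devonian (419.2–358.9).
The largest age is 2282 Ma and the smallest is 14.65 Ma; their difference is 2267.35 Myr.

A — Neogene; B — Rhyacian; C — Permian; D — Devonian; span 2267.35 million years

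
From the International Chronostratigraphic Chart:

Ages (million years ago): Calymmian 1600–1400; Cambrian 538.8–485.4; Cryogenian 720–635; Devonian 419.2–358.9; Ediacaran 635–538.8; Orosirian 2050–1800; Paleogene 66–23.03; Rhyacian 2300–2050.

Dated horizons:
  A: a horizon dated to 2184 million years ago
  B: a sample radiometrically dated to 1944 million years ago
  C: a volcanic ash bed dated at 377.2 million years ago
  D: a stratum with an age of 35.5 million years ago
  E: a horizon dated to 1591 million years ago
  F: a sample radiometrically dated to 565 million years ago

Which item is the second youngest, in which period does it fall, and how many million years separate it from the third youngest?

Smaller Ma means younger, so youngest first: D 35.5 < C 377.2 < F 565 < E 1591 < B 1944 < A 2184.
Counting 2 along gives C (377.2 Ma); the excerpt puts that inside the Devonian, 419.2–358.9 Ma.
Next in line is F (565 Ma), and 565 − 377.2 = 187.8 Myr.

C, in the Devonian; 187.8 million years to F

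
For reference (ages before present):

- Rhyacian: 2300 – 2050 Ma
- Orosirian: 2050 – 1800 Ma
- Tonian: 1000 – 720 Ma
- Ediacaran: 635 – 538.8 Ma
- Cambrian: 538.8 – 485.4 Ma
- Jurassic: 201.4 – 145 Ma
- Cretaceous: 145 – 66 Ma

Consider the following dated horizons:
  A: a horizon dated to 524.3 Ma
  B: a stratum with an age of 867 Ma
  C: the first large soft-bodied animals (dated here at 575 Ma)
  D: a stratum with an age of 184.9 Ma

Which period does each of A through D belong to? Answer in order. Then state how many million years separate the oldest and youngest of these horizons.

Match each age against the start–end ranges in the excerpt: A = 524.3 Ma → Cambrian (538.8–485.4); B = 867 Ma → Tonian (1000–720); C = 575 Ma → Ediacaran (635–538.8); D = 184.9 Ma → Jurassic (201.4–145).
The largest age is 867 Ma and the smallest is 184.9 Ma; their difference is 682.1 Myr.

A — Cambrian; B — Tonian; C — Ediacaran; D — Jurassic; span 682.1 million years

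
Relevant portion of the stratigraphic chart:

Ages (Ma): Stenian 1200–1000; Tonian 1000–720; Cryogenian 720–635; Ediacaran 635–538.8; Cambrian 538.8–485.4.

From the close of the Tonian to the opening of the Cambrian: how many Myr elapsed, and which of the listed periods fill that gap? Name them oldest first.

End of Tonian = 720 Ma; start of Cambrian = 538.8 Ma.
Gap = 720 − 538.8 = 181.2 Myr.
Periods wholly inside 720–538.8 Ma: Cryogenian (720–635), Ediacaran (635–538.8).

181.2 million years; Cryogenian, Ediacaran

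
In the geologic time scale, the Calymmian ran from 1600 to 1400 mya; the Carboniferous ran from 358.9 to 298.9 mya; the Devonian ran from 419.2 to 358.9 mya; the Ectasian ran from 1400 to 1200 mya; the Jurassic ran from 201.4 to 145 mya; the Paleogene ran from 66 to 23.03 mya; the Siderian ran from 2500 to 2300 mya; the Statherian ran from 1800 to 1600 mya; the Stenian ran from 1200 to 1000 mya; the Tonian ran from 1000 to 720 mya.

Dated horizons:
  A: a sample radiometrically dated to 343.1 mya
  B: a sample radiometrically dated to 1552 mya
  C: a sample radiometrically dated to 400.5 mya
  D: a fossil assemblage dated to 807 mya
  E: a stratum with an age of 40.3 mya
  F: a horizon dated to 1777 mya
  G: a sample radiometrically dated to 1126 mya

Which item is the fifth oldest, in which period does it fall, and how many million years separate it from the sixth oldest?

Larger Ma means older, so oldest first: F 1777 > B 1552 > G 1126 > D 807 > C 400.5 > A 343.1 > E 40.3.
Counting 5 along gives C (400.5 Ma); the excerpt puts that inside the Devonian, 419.2–358.9 Ma.
Next in line is A (343.1 Ma), and 400.5 − 343.1 = 57.4 Myr.

C, in the Devonian; 57.4 million years to A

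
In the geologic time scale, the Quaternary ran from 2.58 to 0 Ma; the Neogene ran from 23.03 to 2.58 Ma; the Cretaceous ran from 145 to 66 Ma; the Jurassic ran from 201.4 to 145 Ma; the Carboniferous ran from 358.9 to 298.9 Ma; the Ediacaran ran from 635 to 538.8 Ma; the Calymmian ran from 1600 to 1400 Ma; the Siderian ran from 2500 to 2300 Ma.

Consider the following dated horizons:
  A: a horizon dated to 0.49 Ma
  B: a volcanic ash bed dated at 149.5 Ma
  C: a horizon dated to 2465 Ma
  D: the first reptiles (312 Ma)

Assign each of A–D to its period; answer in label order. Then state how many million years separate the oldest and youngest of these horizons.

Match each age against the start–end ranges in the excerpt: A = 0.49 Ma → Quaternary (2.58–0); B = 149.5 Ma → Jurassic (201.4–145); C = 2465 Ma → Siderian (2500–2300); D = 312 Ma → Carboniferous (358.9–298.9).
The largest age is 2465 Ma and the smallest is 0.49 Ma; their difference is 2464.51 Myr.

A — Quaternary; B — Jurassic; C — Siderian; D — Carboniferous; span 2464.51 million years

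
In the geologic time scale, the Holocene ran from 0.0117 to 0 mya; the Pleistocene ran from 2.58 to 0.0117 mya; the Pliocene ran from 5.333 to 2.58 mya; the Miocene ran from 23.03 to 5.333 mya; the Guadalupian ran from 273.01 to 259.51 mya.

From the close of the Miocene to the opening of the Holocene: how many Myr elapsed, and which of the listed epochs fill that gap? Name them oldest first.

5.3213 million years; Pliocene, Pleistocene

End of Miocene = 5.333 Ma; start of Holocene = 0.0117 Ma.
Gap = 5.333 − 0.0117 = 5.3213 Myr.
Epochs wholly inside 5.333–0.0117 Ma: Pliocene (5.333–2.58), Pleistocene (2.58–0.0117).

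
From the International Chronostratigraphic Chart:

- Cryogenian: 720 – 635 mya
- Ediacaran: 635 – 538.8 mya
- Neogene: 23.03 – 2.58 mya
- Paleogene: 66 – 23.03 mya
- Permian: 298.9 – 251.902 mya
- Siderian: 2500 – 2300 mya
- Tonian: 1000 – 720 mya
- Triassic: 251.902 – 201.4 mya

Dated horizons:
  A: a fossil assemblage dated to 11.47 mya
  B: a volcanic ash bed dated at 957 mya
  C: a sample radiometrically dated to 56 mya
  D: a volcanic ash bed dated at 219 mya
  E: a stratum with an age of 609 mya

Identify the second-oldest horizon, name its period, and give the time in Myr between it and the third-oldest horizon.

Sorted oldest-first by Ma: B (957), E (609), D (219), C (56), A (11.47).
The second oldest is E at 609 Ma, which lies in 635–538.8 Ma: the Ediacaran.
The third oldest is D at 219 Ma; separation = |609 − 219| = 390 Myr.

E, in the Ediacaran; 390 million years to D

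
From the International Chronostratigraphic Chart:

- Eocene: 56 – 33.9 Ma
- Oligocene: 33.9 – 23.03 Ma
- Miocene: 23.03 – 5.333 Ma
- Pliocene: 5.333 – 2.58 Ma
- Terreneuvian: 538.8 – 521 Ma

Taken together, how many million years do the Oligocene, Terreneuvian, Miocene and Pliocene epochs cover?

Each duration: Oligocene = 10.87; Terreneuvian = 17.8; Miocene = 17.697; Pliocene = 2.753.
Sum: 10.87 + 17.8 + 17.697 + 2.753 = 49.12 Myr.

49.12 million years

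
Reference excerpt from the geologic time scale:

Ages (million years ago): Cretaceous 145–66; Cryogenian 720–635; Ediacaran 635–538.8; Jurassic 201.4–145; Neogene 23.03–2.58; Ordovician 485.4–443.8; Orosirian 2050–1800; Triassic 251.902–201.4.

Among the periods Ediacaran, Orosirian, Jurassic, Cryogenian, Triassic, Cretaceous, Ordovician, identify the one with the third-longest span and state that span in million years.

Durations: Ediacaran 96.2; Orosirian 250; Jurassic 56.4; Cryogenian 85; Triassic 50.502; Cretaceous 79; Ordovician 41.6 Myr.
Sorted longest-first: Orosirian (250), Ediacaran (96.2), Cryogenian (85), Cretaceous (79), Jurassic (56.4), Triassic (50.502), Ordovician (41.6).
The third longest is Cryogenian at 85 Myr.

Cryogenian, 85 million years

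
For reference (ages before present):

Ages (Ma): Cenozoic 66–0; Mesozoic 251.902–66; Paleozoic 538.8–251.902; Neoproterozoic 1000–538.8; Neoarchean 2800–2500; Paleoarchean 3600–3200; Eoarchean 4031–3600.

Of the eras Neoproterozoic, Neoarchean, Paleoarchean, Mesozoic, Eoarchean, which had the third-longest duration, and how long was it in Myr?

Durations: Neoproterozoic 461.2; Neoarchean 300; Paleoarchean 400; Mesozoic 185.902; Eoarchean 431 Myr.
Sorted longest-first: Neoproterozoic (461.2), Eoarchean (431), Paleoarchean (400), Neoarchean (300), Mesozoic (185.902).
The third longest is Paleoarchean at 400 Myr.

Paleoarchean, 400 million years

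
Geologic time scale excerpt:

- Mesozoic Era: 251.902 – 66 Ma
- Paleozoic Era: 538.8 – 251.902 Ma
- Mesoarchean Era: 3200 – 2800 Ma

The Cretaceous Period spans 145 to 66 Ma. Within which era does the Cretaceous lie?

The Cretaceous (145–66 Ma) lies entirely within 251.902–66 Ma, the Mesozoic Era.

Mesozoic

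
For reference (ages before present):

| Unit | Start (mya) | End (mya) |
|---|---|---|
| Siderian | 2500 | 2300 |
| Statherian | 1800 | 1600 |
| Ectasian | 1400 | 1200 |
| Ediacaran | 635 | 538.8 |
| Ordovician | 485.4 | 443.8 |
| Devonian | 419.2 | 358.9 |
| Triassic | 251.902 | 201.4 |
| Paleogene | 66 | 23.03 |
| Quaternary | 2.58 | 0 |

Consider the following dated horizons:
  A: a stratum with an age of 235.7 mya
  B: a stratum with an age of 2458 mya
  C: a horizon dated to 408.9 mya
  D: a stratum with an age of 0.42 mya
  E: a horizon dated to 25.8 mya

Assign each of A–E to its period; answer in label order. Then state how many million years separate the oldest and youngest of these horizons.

A — Triassic; B — Siderian; C — Devonian; D — Quaternary; E — Paleogene; span 2457.58 million years

A: 235.7 Ma lies in 251.902–201.4 Ma, so Triassic.
B: 2458 Ma lies in 2500–2300 Ma, so Siderian.
C: 408.9 Ma lies in 419.2–358.9 Ma, so Devonian.
D: 0.42 Ma lies in 2.58–0 Ma, so Quaternary.
E: 25.8 Ma lies in 66–23.03 Ma, so Paleogene.
Oldest = 2458 Ma, youngest = 0.42 Ma → span 2457.58 Myr.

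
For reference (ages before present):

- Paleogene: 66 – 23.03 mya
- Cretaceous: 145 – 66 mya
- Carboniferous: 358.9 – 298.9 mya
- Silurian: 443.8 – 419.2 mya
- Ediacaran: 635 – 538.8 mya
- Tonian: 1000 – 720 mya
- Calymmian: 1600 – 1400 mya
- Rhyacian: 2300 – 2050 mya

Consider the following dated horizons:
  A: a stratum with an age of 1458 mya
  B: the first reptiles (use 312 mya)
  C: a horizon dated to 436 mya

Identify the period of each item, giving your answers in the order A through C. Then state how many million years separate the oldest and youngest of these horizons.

A — Calymmian; B — Carboniferous; C — Silurian; span 1146 million years

A: 1458 Ma lies in 1600–1400 Ma, so Calymmian.
B: 312 Ma lies in 358.9–298.9 Ma, so Carboniferous.
C: 436 Ma lies in 443.8–419.2 Ma, so Silurian.
Oldest = 1458 Ma, youngest = 312 Ma → span 1146 Myr.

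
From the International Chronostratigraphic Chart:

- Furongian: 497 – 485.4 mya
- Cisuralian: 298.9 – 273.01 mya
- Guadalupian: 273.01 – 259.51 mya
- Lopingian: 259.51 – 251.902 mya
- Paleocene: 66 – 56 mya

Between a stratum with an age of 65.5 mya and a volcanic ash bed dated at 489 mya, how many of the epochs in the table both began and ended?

489 Ma sits inside the Furongian (497–485.4) and 65.5 Ma inside the Paleocene (66–56); neither of those is wholly between the two dates.
The listed epochs lying completely between them are Cisuralian, Guadalupian, Lopingian — 3 in all.

3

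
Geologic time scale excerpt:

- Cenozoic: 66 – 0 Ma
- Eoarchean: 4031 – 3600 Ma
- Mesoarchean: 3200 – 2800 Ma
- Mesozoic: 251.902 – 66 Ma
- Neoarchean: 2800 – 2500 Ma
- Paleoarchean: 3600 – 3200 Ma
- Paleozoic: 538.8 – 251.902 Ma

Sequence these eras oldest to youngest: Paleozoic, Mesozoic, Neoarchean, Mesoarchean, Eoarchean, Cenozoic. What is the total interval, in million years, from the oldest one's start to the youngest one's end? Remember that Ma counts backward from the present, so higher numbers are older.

Start ages (Ma): Eoarchean 4031, Mesoarchean 3200, Neoarchean 2800, Paleozoic 538.8, Mesozoic 251.902, Cenozoic 66.
Ordered oldest to youngest: Eoarchean, Mesoarchean, Neoarchean, Paleozoic, Mesozoic, Cenozoic.
Span = 4031 − 0 = 4031 Myr.

Eoarchean, Mesoarchean, Neoarchean, Paleozoic, Mesozoic, Cenozoic; total span 4031 Myr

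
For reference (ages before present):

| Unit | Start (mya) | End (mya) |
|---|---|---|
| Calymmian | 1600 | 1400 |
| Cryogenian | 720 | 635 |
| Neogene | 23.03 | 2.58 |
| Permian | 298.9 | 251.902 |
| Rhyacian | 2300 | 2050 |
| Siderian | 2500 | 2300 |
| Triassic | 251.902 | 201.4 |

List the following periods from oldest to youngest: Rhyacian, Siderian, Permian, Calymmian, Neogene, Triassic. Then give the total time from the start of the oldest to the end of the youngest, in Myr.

Siderian, Rhyacian, Calymmian, Permian, Triassic, Neogene; total span 2497.42 Myr

Start ages (Ma): Siderian 2500, Rhyacian 2300, Calymmian 1600, Permian 298.9, Triassic 251.902, Neogene 23.03.
Ordered oldest to youngest: Siderian, Rhyacian, Calymmian, Permian, Triassic, Neogene.
Span = 2500 − 2.58 = 2497.42 Myr.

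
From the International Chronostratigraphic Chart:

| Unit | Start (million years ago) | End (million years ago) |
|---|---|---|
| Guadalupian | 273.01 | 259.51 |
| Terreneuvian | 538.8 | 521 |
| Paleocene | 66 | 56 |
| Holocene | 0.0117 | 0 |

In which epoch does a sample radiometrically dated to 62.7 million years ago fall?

Paleocene

62.7 Ma lies between 66 and 56 Ma, so it falls in the Paleocene.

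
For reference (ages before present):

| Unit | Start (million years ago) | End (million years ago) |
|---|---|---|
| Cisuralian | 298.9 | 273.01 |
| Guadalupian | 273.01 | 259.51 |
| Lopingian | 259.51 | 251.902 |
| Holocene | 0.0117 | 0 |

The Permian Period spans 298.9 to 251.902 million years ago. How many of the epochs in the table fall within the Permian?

Epochs inside 298.9–251.902 Ma: Cisuralian, Guadalupian, Lopingian — 3 in total.

3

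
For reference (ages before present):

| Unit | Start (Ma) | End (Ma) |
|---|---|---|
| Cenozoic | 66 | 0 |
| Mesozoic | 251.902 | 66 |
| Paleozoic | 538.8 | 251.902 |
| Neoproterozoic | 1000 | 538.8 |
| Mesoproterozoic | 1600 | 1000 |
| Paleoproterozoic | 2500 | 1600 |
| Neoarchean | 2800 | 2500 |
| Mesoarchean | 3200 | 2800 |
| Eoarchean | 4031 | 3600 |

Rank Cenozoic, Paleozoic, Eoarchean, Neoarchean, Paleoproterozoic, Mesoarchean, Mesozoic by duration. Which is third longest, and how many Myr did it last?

Mesoarchean, 400 million years

Start − end for each: Cenozoic 66 − 0 = 66; Paleozoic 538.8 − 251.902 = 286.898; Eoarchean 4031 − 3600 = 431; Neoarchean 2800 − 2500 = 300; Paleoproterozoic 2500 − 1600 = 900; Mesoarchean 3200 − 2800 = 400; Mesozoic 251.902 − 66 = 185.902.
Ranking these from longest: Paleoproterozoic > Eoarchean > Mesoarchean > Neoarchean > Paleozoic > Mesozoic > Cenozoic.
Position 3 in that ranking is Mesoarchean, which lasted 400 Myr.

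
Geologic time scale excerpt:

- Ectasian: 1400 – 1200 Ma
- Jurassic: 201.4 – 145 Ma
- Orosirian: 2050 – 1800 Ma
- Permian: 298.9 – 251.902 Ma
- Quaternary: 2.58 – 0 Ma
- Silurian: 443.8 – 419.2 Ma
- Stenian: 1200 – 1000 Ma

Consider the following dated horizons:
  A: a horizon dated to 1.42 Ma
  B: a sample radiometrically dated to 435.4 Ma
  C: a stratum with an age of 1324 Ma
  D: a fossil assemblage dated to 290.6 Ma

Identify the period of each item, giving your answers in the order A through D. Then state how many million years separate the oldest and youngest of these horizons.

A — Quaternary; B — Silurian; C — Ectasian; D — Permian; span 1322.58 million years

Match each age against the start–end ranges in the excerpt: A = 1.42 Ma → Quaternary (2.58–0); B = 435.4 Ma → Silurian (443.8–419.2); C = 1324 Ma → Ectasian (1400–1200); D = 290.6 Ma → Permian (298.9–251.902).
The largest age is 1324 Ma and the smallest is 1.42 Ma; their difference is 1322.58 Myr.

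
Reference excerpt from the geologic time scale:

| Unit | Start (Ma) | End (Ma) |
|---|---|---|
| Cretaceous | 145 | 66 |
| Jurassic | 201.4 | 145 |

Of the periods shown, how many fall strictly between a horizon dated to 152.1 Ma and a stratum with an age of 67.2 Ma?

0

Checking each listed span, none has both start < 152.1 Ma and end > 67.2 Ma — every period straddles one of the two dates or lies outside them — so the count is 0.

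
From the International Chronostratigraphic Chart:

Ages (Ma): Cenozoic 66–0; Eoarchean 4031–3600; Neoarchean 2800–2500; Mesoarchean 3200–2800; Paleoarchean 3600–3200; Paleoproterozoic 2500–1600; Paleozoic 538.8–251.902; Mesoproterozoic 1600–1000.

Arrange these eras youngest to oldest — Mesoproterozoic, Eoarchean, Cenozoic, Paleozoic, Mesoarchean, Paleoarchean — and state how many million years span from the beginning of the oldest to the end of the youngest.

Cenozoic, Paleozoic, Mesoproterozoic, Mesoarchean, Paleoarchean, Eoarchean; total span 4031 Myr

From the excerpt: Mesoproterozoic 1600–1000; Eoarchean 4031–3600; Cenozoic 66–0; Paleozoic 538.8–251.902; Mesoarchean 3200–2800; Paleoarchean 3600–3200 (Ma).
Larger Ma is earlier, so the oldest is Eoarchean and the youngest is Cenozoic; youngest to oldest: Cenozoic, Paleozoic, Mesoproterozoic, Mesoarchean, Paleoarchean, Eoarchean.
Oldest start 4031 minus youngest end 0 gives 4031 Myr overall.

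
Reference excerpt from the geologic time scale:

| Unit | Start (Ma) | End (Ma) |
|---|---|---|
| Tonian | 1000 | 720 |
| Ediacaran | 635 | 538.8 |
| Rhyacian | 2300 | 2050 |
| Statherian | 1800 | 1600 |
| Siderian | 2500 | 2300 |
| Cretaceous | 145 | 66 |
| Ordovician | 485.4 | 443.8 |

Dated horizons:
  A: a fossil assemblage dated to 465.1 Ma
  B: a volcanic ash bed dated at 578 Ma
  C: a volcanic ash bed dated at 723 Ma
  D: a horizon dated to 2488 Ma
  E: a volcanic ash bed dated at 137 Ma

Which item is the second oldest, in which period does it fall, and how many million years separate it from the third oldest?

Sorted oldest-first by Ma: D (2488), C (723), B (578), A (465.1), E (137).
The second oldest is C at 723 Ma, which lies in 1000–720 Ma: the Tonian.
The third oldest is B at 578 Ma; separation = |723 − 578| = 145 Myr.

C, in the Tonian; 145 million years to B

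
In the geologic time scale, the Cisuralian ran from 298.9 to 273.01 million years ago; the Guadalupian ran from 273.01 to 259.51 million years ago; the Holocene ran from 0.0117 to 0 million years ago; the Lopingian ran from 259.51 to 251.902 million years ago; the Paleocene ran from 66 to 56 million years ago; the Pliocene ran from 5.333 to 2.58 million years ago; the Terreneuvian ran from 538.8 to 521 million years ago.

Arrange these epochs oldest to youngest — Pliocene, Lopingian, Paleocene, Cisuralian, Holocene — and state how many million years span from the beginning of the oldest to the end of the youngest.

Cisuralian → Lopingian → Paleocene → Pliocene → Holocene; total span 298.9 Myr

From the excerpt: Pliocene 5.333–2.58; Lopingian 259.51–251.902; Paleocene 66–56; Cisuralian 298.9–273.01; Holocene 0.0117–0 (Ma).
Larger Ma is earlier, so the oldest is Cisuralian and the youngest is Holocene; oldest to youngest: Cisuralian, Lopingian, Paleocene, Pliocene, Holocene.
Oldest start 298.9 minus youngest end 0 gives 298.9 Myr overall.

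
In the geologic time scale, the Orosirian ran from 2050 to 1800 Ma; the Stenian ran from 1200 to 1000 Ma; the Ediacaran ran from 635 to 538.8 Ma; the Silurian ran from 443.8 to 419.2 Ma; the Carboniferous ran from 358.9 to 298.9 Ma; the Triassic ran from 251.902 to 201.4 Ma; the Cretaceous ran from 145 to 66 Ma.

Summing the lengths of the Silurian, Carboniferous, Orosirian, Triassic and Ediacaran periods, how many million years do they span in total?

Duration is start − end for each: (443.8 − 419.2) + (358.9 − 298.9) + (2050 − 1800) + (251.902 − 201.4) + (635 − 538.8).
That is 24.6 + 60 + 250 + 50.502 + 96.2, which totals 481.302 million years.

481.302 million years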